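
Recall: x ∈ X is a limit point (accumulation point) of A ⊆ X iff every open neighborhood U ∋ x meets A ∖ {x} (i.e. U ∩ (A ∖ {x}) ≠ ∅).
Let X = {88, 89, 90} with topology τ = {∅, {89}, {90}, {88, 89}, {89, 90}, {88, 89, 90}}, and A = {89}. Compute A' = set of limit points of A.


A' = {88}

For each x ∈ X, list the open sets U ∈ τ with x ∈ U, then check whether U ∩ (A ∖ {x}) ≠ ∅ for every such U.
  x = 88: opens ∋ x are {88, 89}, {88, 89, 90}; each meets A ∖ {88}, so x IS a limit point.
  x = 89: open {89} ∋ x has {89} ∩ (A ∖ {89}) = ∅, so x is NOT a limit point.
  x = 90: open {90} ∋ x has {90} ∩ (A ∖ {90}) = ∅, so x is NOT a limit point.
Collecting: A' = {88}.


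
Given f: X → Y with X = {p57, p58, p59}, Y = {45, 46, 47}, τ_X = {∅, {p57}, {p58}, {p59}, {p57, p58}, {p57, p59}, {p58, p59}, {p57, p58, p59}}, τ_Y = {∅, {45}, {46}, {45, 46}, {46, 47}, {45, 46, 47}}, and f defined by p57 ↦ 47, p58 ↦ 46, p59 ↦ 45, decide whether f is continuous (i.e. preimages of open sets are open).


f IS continuous.

Compute f^{-1}(U) for each U ∈ τ_Y:
  U = ∅: f^{-1}(U) = ∅ ∈ τ_X ✓.
  U = {45}: f^{-1}(U) = {p59} ∈ τ_X ✓.
  U = {46}: f^{-1}(U) = {p58} ∈ τ_X ✓.
  U = {45, 46}: f^{-1}(U) = {p58, p59} ∈ τ_X ✓.
  U = {46, 47}: f^{-1}(U) = {p57, p58} ∈ τ_X ✓.
  U = {45, 46, 47}: f^{-1}(U) = {p57, p58, p59} ∈ τ_X ✓.
Every preimage lies in τ_X, so f IS continuous.


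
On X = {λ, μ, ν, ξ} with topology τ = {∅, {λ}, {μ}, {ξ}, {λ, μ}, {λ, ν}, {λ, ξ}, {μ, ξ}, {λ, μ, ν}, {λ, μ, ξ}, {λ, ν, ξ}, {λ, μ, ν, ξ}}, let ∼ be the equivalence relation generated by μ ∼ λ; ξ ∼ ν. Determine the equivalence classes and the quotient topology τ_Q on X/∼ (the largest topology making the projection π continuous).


X/∼ = {[λ=μ], [ν=ξ]}; |τ_Q| = 3.

Equivalence classes: [λ=μ], [ν=ξ].
Quotient map π: X → X/∼ sends λ ↦ [λ=μ], μ ↦ [λ=μ], ν ↦ [ν=ξ], ξ ↦ [ν=ξ].
For each subset V ⊆ X/∼, compute π^{-1}(V) ⊆ X and check whether π^{-1}(V) ∈ τ. V is open in τ_Q iff π^{-1}(V) ∈ τ.
  V = {}: π^{-1}(V) = ∅ ∈ τ ✓.
  V = {[λ=μ]}: π^{-1}(V) = {λ, μ} ∈ τ ✓.
  V = {[ν=ξ]}: π^{-1}(V) = {ν, ξ} ∉ τ ✗.
  V = {[λ=μ], [ν=ξ]}: π^{-1}(V) = {λ, μ, ν, ξ} ∈ τ ✓.
Open sets in the quotient: τ_Q = {{}, {[λ=μ]}, {[λ=μ], [ν=ξ]}} (3 elements).


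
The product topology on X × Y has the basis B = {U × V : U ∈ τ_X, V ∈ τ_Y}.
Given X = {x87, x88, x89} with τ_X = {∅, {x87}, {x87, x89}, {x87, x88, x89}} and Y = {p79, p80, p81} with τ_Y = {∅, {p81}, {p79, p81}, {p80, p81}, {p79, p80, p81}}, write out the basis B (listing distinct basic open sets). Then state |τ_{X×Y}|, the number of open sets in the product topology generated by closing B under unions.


Basis B = {∅ × ∅, {x87} × {p81}, {x87} × {p79, p81}, {x87} × {p80, p81}, {x87, x89} × {p81}, {x87} × {p79, p80, p81}, {x87, x88, x89} × {p81}, {x87, x89} × {p79, p81}, {x87, x89} × {p80, p81}, {x87, x89} × {p79, p80, p81}, {x87, x88, x89} × {p79, p81}, {x87, x88, x89} × {p80, p81}, {x87, x88, x89} × {p79, p80, p81}}; |τ_{X×Y}| = 30.

Enumerate products U × V with U ∈ τ_X, V ∈ τ_Y (deduplicated):
  ∅ × ∅ = {} (∅)
  {x87} × {p81} = {(x87,p81)}
  {x87} × {p79, p81} = {(x87,p79), (x87,p81)}
  {x87} × {p80, p81} = {(x87,p80), (x87,p81)}
  {x87, x89} × {p81} = {(x87,p81), (x89,p81)}
  {x87} × {p79, p80, p81} = {(x87,p79), (x87,p80), (x87,p81)}
  {x87, x88, x89} × {p81} = {(x87,p81), (x88,p81), (x89,p81)}
  {x87, x89} × {p79, p81} = {(x87,p79), (x87,p81), (x89,p79), (x89,p81)}
  {x87, x89} × {p80, p81} = {(x87,p80), (x87,p81), (x89,p80), (x89,p81)}
  {x87, x89} × {p79, p80, p81} = {(x87,p79), (x87,p80), (x87,p81), (x89,p79), (x89,p80), (x89,p81)}
  {x87, x88, x89} × {p79, p81} = {(x87,p79), (x87,p81), (x88,p79), (x88,p81), (x89,p79), (x89,p81)}
  {x87, x88, x89} × {p80, p81} = {(x87,p80), (x87,p81), (x88,p80), (x88,p81), (x89,p80), (x89,p81)}
  {x87, x88, x89} × {p79, p80, p81} = {(x87,p79), (x87,p80), (x87,p81), (x88,p79), (x88,p80), (x88,p81), (x89,p79), (x89,p80), (x89,p81)}
These 13 distinct sets form the basis B.
Close under arbitrary unions to get τ_{X×Y}; counting gives |τ_{X×Y}| = 30.


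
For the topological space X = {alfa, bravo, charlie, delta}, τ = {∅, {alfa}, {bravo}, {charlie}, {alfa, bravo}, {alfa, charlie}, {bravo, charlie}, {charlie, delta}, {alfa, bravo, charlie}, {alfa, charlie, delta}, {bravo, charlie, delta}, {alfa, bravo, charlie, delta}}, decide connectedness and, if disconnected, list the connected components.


(X, τ) is disconnected; components = [{alfa}, {bravo}, {charlie, delta}].

Find clopen sets (U ∈ τ with X ∖ U ∈ τ):
  U = ∅, X ∖ U = {alfa, bravo, charlie, delta} — both open, so U is clopen.
  U = {alfa}, X ∖ U = {bravo, charlie, delta} — both open, so U is clopen.
  U = {bravo}, X ∖ U = {alfa, charlie, delta} — both open, so U is clopen.
  U = {alfa, bravo}, X ∖ U = {charlie, delta} — both open, so U is clopen.
  U = {charlie, delta}, X ∖ U = {alfa, bravo} — both open, so U is clopen.
  U = {alfa, charlie, delta}, X ∖ U = {bravo} — both open, so U is clopen.
  U = {bravo, charlie, delta}, X ∖ U = {alfa} — both open, so U is clopen.
  U = {alfa, bravo, charlie, delta}, X ∖ U = ∅ — both open, so U is clopen.
Nontrivial clopen(s) exist: e.g. {alfa}. So (X, τ) is disconnected.
Compute connected components by grouping points that agree on all clopens:
  component: {alfa}
  component: {bravo}
  component: {charlie, delta}


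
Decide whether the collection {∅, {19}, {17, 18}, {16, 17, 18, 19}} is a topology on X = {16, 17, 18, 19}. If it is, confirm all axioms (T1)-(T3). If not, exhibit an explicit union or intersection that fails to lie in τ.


τ is NOT a topology on X.

Axiom (T1): ∅ ∈ τ? Yes; X ∈ τ? Yes.
Axiom (T2/T3): check pairwise unions and intersections of members of τ.
Counterexample for (T2): {19} ∪ {17, 18} = {17, 18, 19} ∉ τ. Therefore τ is NOT a topology.


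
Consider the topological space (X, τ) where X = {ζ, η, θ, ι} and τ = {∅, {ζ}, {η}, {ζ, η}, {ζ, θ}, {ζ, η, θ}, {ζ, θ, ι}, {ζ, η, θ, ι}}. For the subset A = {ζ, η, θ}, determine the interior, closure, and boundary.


int(A) = {ζ, η, θ}, cl(A) = {ζ, η, θ, ι}, ∂A = {ι}.

Closed sets in (X, τ) are complements of opens:
  closed(X, τ) = {∅, {η}, {ι}, {η, ι}, {θ, ι}, {ζ, θ, ι}, {η, θ, ι}, {ζ, η, θ, ι}}.
int(A) = ⋃ {U ∈ τ : U ⊆ A}. Opens contained in A: ∅, {ζ}, {η}, {ζ, η}, {ζ, θ}, {ζ, η, θ}.
Taking the union of these: int(A) = {ζ, η, θ}.
cl(A) = ⋂ {C closed : A ⊆ C}. Closed sets containing A: {ζ, η, θ, ι}.
Intersecting these: cl(A) = {ζ, η, θ, ι}.
∂A = cl(A) ∖ int(A) = {ζ, η, θ, ι} ∖ {ζ, η, θ} = {ι}.


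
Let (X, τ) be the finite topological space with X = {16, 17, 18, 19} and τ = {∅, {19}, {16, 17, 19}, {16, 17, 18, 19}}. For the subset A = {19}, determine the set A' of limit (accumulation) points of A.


A' = {16, 17, 18}

For each x ∈ X, list the open sets U ∈ τ with x ∈ U, then check whether U ∩ (A ∖ {x}) ≠ ∅ for every such U.
  x = 16: opens ∋ x are {16, 17, 19}, {16, 17, 18, 19}; each meets A ∖ {16}, so x IS a limit point.
  x = 17: opens ∋ x are {16, 17, 19}, {16, 17, 18, 19}; each meets A ∖ {17}, so x IS a limit point.
  x = 18: opens ∋ x are {16, 17, 18, 19}; each meets A ∖ {18}, so x IS a limit point.
  x = 19: open {19} ∋ x has {19} ∩ (A ∖ {19}) = ∅, so x is NOT a limit point.
Collecting: A' = {16, 17, 18}.


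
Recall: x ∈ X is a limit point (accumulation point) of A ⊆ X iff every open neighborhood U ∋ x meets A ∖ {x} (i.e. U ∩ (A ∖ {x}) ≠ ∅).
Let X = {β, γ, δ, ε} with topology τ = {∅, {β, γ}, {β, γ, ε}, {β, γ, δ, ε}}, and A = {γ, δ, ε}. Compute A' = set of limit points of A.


A' = {β, δ, ε}

For each x ∈ X, list the open sets U ∈ τ with x ∈ U, then check whether U ∩ (A ∖ {x}) ≠ ∅ for every such U.
  x = β: opens ∋ x are {β, γ}, {β, γ, ε}, {β, γ, δ, ε}; each meets A ∖ {β}, so x IS a limit point.
  x = γ: open {β, γ} ∋ x has {β, γ} ∩ (A ∖ {γ}) = ∅, so x is NOT a limit point.
  x = δ: opens ∋ x are {β, γ, δ, ε}; each meets A ∖ {δ}, so x IS a limit point.
  x = ε: opens ∋ x are {β, γ, ε}, {β, γ, δ, ε}; each meets A ∖ {ε}, so x IS a limit point.
Collecting: A' = {β, δ, ε}.


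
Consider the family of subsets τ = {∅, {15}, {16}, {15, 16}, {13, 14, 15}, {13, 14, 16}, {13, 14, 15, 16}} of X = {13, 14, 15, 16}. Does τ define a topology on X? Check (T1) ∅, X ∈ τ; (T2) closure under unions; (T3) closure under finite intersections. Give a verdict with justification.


τ is NOT a topology on X.

Axiom (T1): ∅ ∈ τ? Yes; X ∈ τ? Yes.
Axiom (T2/T3): check pairwise unions and intersections of members of τ.
Counterexample for (T3): {13, 14, 15} ∩ {13, 14, 16} = {13, 14} ∉ τ. Therefore τ is NOT a topology.


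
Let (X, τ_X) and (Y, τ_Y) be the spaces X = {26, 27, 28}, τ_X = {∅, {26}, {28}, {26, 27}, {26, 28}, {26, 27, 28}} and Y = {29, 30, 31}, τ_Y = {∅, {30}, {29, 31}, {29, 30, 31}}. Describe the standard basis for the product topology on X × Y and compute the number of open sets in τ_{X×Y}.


Basis B = {∅ × ∅, {26} × {30}, {28} × {30}, {26} × {29, 31}, {26, 27} × {30}, {26, 28} × {30}, {28} × {29, 31}, {26} × {29, 30, 31}, {26, 27, 28} × {30}, {28} × {29, 30, 31}, {26, 27} × {29, 31}, {26, 28} × {29, 31}, {26, 27} × {29, 30, 31}, {26, 28} × {29, 30, 31}, {26, 27, 28} × {29, 31}, {26, 27, 28} × {29, 30, 31}}; |τ_{X×Y}| = 36.

Enumerate products U × V with U ∈ τ_X, V ∈ τ_Y (deduplicated):
  ∅ × ∅ = {} (∅)
  {26} × {30} = {(26,30)}
  {28} × {30} = {(28,30)}
  {26} × {29, 31} = {(26,29), (26,31)}
  {26, 27} × {30} = {(26,30), (27,30)}
  {26, 28} × {30} = {(26,30), (28,30)}
  {28} × {29, 31} = {(28,29), (28,31)}
  {26} × {29, 30, 31} = {(26,29), (26,30), (26,31)}
  {26, 27, 28} × {30} = {(26,30), (27,30), (28,30)}
  {28} × {29, 30, 31} = {(28,29), (28,30), (28,31)}
  {26, 27} × {29, 31} = {(26,29), (26,31), (27,29), (27,31)}
  {26, 28} × {29, 31} = {(26,29), (26,31), (28,29), (28,31)}
  {26, 27} × {29, 30, 31} = {(26,29), (26,30), (26,31), (27,29), (27,30), (27,31)}
  {26, 28} × {29, 30, 31} = {(26,29), (26,30), (26,31), (28,29), (28,30), (28,31)}
  {26, 27, 28} × {29, 31} = {(26,29), (26,31), (27,29), (27,31), (28,29), (28,31)}
  {26, 27, 28} × {29, 30, 31} = {(26,29), (26,30), (26,31), (27,29), (27,30), (27,31), (28,29), (28,30), (28,31)}
These 16 distinct sets form the basis B.
Close under arbitrary unions to get τ_{X×Y}; counting gives |τ_{X×Y}| = 36.


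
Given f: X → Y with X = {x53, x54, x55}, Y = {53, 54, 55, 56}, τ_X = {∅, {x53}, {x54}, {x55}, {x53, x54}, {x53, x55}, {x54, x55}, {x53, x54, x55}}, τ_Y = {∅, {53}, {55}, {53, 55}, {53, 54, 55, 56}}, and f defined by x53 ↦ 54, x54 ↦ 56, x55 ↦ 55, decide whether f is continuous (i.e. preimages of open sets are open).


f IS continuous.

Compute f^{-1}(U) for each U ∈ τ_Y:
  U = ∅: f^{-1}(U) = ∅ ∈ τ_X ✓.
  U = {53}: f^{-1}(U) = ∅ ∈ τ_X ✓.
  U = {55}: f^{-1}(U) = {x55} ∈ τ_X ✓.
  U = {53, 55}: f^{-1}(U) = {x55} ∈ τ_X ✓.
  U = {53, 54, 55, 56}: f^{-1}(U) = {x53, x54, x55} ∈ τ_X ✓.
Every preimage lies in τ_X, so f IS continuous.


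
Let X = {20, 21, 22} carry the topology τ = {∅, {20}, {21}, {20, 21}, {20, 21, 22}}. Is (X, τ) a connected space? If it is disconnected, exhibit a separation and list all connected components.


(X, τ) is connected.

Find clopen sets (U ∈ τ with X ∖ U ∈ τ):
  U = ∅, X ∖ U = {20, 21, 22} — both open, so U is clopen.
  U = {20, 21, 22}, X ∖ U = ∅ — both open, so U is clopen.
Only trivial clopens (∅ and X) exist, so (X, τ) is connected.
Compute connected components by grouping points that agree on all clopens:
  component: {20, 21, 22}


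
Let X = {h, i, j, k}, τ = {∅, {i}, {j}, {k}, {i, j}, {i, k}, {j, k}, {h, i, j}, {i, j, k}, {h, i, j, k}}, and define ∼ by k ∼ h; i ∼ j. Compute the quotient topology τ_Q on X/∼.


X/∼ = {[h=k], [i=j]}; |τ_Q| = 3.

Equivalence classes: [h=k], [i=j].
Quotient map π: X → X/∼ sends h ↦ [h=k], i ↦ [i=j], j ↦ [i=j], k ↦ [h=k].
For each subset V ⊆ X/∼, compute π^{-1}(V) ⊆ X and check whether π^{-1}(V) ∈ τ. V is open in τ_Q iff π^{-1}(V) ∈ τ.
  V = {}: π^{-1}(V) = ∅ ∈ τ ✓.
  V = {[h=k]}: π^{-1}(V) = {h, k} ∉ τ ✗.
  V = {[i=j]}: π^{-1}(V) = {i, j} ∈ τ ✓.
  V = {[h=k], [i=j]}: π^{-1}(V) = {h, i, j, k} ∈ τ ✓.
Open sets in the quotient: τ_Q = {{}, {[i=j]}, {[h=k], [i=j]}} (3 elements).


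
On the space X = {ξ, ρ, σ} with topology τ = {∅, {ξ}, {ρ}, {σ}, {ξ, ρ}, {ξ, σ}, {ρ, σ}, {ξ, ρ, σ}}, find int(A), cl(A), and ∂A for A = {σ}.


int(A) = {σ}, cl(A) = {σ}, ∂A = ∅.

Closed sets in (X, τ) are complements of opens:
  closed(X, τ) = {∅, {ξ}, {ρ}, {σ}, {ξ, ρ}, {ξ, σ}, {ρ, σ}, {ξ, ρ, σ}}.
int(A) = ⋃ {U ∈ τ : U ⊆ A}. Opens contained in A: ∅, {σ}.
Taking the union of these: int(A) = {σ}.
cl(A) = ⋂ {C closed : A ⊆ C}. Closed sets containing A: {σ}, {ξ, σ}, {ρ, σ}, {ξ, ρ, σ}.
Intersecting these: cl(A) = {σ}.
∂A = cl(A) ∖ int(A) = {σ} ∖ {σ} = ∅.


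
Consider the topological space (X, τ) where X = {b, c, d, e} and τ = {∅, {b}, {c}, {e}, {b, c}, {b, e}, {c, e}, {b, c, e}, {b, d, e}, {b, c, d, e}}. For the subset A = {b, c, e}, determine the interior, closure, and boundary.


int(A) = {b, c, e}, cl(A) = {b, c, d, e}, ∂A = {d}.

Closed sets in (X, τ) are complements of opens:
  closed(X, τ) = {∅, {c}, {d}, {b, d}, {c, d}, {d, e}, {b, c, d}, {b, d, e}, {c, d, e}, {b, c, d, e}}.
int(A) = ⋃ {U ∈ τ : U ⊆ A}. Opens contained in A: ∅, {b}, {c}, {e}, {b, c}, {b, e}, {c, e}, {b, c, e}.
Taking the union of these: int(A) = {b, c, e}.
cl(A) = ⋂ {C closed : A ⊆ C}. Closed sets containing A: {b, c, d, e}.
Intersecting these: cl(A) = {b, c, d, e}.
∂A = cl(A) ∖ int(A) = {b, c, d, e} ∖ {b, c, e} = {d}.


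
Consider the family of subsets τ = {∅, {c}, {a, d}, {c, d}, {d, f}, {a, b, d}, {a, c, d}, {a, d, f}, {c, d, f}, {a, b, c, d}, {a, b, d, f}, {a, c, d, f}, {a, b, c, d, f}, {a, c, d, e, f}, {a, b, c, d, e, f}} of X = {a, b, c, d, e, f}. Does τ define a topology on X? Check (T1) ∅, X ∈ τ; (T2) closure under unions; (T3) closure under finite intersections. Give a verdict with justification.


τ is NOT a topology on X.

Axiom (T1): ∅ ∈ τ? Yes; X ∈ τ? Yes.
Axiom (T2/T3): check pairwise unions and intersections of members of τ.
Counterexample for (T3): {a, d} ∩ {c, d} = {d} ∉ τ. Therefore τ is NOT a topology.


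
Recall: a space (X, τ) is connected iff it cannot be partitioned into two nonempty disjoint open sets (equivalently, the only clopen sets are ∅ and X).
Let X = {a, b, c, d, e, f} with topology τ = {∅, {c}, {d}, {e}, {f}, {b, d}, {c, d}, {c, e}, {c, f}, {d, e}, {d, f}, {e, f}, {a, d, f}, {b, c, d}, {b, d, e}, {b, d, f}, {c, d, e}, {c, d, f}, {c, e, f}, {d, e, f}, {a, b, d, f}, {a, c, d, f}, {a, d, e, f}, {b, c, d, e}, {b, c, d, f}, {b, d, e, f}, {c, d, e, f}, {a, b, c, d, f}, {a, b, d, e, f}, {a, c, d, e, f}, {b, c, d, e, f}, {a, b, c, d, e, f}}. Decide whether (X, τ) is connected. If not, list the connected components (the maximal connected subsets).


(X, τ) is disconnected; components = [{c}, {e}, {a, b, d, f}].

Find clopen sets (U ∈ τ with X ∖ U ∈ τ):
  U = ∅, X ∖ U = {a, b, c, d, e, f} — both open, so U is clopen.
  U = {c}, X ∖ U = {a, b, d, e, f} — both open, so U is clopen.
  U = {e}, X ∖ U = {a, b, c, d, f} — both open, so U is clopen.
  U = {c, e}, X ∖ U = {a, b, d, f} — both open, so U is clopen.
  U = {a, b, d, f}, X ∖ U = {c, e} — both open, so U is clopen.
  U = {a, b, c, d, f}, X ∖ U = {e} — both open, so U is clopen.
  U = {a, b, d, e, f}, X ∖ U = {c} — both open, so U is clopen.
  U = {a, b, c, d, e, f}, X ∖ U = ∅ — both open, so U is clopen.
Nontrivial clopen(s) exist: e.g. {e}. So (X, τ) is disconnected.
Compute connected components by grouping points that agree on all clopens:
  component: {c}
  component: {e}
  component: {a, b, d, f}


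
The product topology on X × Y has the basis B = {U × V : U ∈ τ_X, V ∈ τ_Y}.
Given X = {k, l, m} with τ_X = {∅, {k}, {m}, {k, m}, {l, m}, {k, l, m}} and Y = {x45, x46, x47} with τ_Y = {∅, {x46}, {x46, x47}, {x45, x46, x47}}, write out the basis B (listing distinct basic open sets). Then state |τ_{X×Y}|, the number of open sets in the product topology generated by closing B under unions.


Basis B = {∅ × ∅, {k} × {x46}, {m} × {x46}, {k} × {x46, x47}, {k, m} × {x46}, {l, m} × {x46}, {m} × {x46, x47}, {k} × {x45, x46, x47}, {k, l, m} × {x46}, {m} × {x45, x46, x47}, {k, m} × {x46, x47}, {l, m} × {x46, x47}, {k, m} × {x45, x46, x47}, {k, l, m} × {x46, x47}, {l, m} × {x45, x46, x47}, {k, l, m} × {x45, x46, x47}}; |τ_{X×Y}| = 40.

Enumerate products U × V with U ∈ τ_X, V ∈ τ_Y (deduplicated):
  ∅ × ∅ = {} (∅)
  {k} × {x46} = {(k,x46)}
  {m} × {x46} = {(m,x46)}
  {k} × {x46, x47} = {(k,x46), (k,x47)}
  {k, m} × {x46} = {(k,x46), (m,x46)}
  {l, m} × {x46} = {(l,x46), (m,x46)}
  {m} × {x46, x47} = {(m,x46), (m,x47)}
  {k} × {x45, x46, x47} = {(k,x45), (k,x46), (k,x47)}
  {k, l, m} × {x46} = {(k,x46), (l,x46), (m,x46)}
  {m} × {x45, x46, x47} = {(m,x45), (m,x46), (m,x47)}
  {k, m} × {x46, x47} = {(k,x46), (k,x47), (m,x46), (m,x47)}
  {l, m} × {x46, x47} = {(l,x46), (l,x47), (m,x46), (m,x47)}
  {k, m} × {x45, x46, x47} = {(k,x45), (k,x46), (k,x47), (m,x45), (m,x46), (m,x47)}
  {k, l, m} × {x46, x47} = {(k,x46), (k,x47), (l,x46), (l,x47), (m,x46), (m,x47)}
  {l, m} × {x45, x46, x47} = {(l,x45), (l,x46), (l,x47), (m,x45), (m,x46), (m,x47)}
  {k, l, m} × {x45, x46, x47} = {(k,x45), (k,x46), (k,x47), (l,x45), (l,x46), (l,x47), (m,x45), (m,x46), (m,x47)}
These 16 distinct sets form the basis B.
Close under arbitrary unions to get τ_{X×Y}; counting gives |τ_{X×Y}| = 40.


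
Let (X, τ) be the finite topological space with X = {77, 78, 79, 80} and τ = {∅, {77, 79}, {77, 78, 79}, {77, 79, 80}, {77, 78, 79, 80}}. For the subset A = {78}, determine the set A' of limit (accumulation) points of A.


A' = ∅

For each x ∈ X, list the open sets U ∈ τ with x ∈ U, then check whether U ∩ (A ∖ {x}) ≠ ∅ for every such U.
  x = 77: open {77, 79} ∋ x has {77, 79} ∩ (A ∖ {77}) = ∅, so x is NOT a limit point.
  x = 78: open {77, 78, 79} ∋ x has {77, 78, 79} ∩ (A ∖ {78}) = ∅, so x is NOT a limit point.
  x = 79: open {77, 79} ∋ x has {77, 79} ∩ (A ∖ {79}) = ∅, so x is NOT a limit point.
  x = 80: open {77, 79, 80} ∋ x has {77, 79, 80} ∩ (A ∖ {80}) = ∅, so x is NOT a limit point.
Collecting: A' = ∅.


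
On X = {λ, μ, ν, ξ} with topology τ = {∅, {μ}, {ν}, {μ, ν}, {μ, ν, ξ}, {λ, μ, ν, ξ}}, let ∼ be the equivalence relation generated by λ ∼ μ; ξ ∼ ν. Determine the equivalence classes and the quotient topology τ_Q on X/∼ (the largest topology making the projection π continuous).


X/∼ = {[λ=μ], [ν=ξ]}; |τ_Q| = 2.

Equivalence classes: [λ=μ], [ν=ξ].
Quotient map π: X → X/∼ sends λ ↦ [λ=μ], μ ↦ [λ=μ], ν ↦ [ν=ξ], ξ ↦ [ν=ξ].
For each subset V ⊆ X/∼, compute π^{-1}(V) ⊆ X and check whether π^{-1}(V) ∈ τ. V is open in τ_Q iff π^{-1}(V) ∈ τ.
  V = {}: π^{-1}(V) = ∅ ∈ τ ✓.
  V = {[λ=μ]}: π^{-1}(V) = {λ, μ} ∉ τ ✗.
  V = {[ν=ξ]}: π^{-1}(V) = {ν, ξ} ∉ τ ✗.
  V = {[λ=μ], [ν=ξ]}: π^{-1}(V) = {λ, μ, ν, ξ} ∈ τ ✓.
Open sets in the quotient: τ_Q = {{}, {[λ=μ], [ν=ξ]}} (2 elements).


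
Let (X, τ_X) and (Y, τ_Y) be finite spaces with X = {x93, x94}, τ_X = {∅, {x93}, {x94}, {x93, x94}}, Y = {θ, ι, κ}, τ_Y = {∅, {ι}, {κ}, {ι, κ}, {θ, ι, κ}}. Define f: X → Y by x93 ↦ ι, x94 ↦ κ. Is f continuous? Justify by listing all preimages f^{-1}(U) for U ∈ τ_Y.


f IS continuous.

Compute f^{-1}(U) for each U ∈ τ_Y:
  U = ∅: f^{-1}(U) = ∅ ∈ τ_X ✓.
  U = {ι}: f^{-1}(U) = {x93} ∈ τ_X ✓.
  U = {κ}: f^{-1}(U) = {x94} ∈ τ_X ✓.
  U = {ι, κ}: f^{-1}(U) = {x93, x94} ∈ τ_X ✓.
  U = {θ, ι, κ}: f^{-1}(U) = {x93, x94} ∈ τ_X ✓.
Every preimage lies in τ_X, so f IS continuous.


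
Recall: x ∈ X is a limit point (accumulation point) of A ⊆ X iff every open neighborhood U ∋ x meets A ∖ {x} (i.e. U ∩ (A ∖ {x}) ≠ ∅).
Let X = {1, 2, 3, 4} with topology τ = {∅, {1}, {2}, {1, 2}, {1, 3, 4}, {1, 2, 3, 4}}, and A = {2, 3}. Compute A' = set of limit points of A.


A' = {4}

For each x ∈ X, list the open sets U ∈ τ with x ∈ U, then check whether U ∩ (A ∖ {x}) ≠ ∅ for every such U.
  x = 1: open {1} ∋ x has {1} ∩ (A ∖ {1}) = ∅, so x is NOT a limit point.
  x = 2: open {2} ∋ x has {2} ∩ (A ∖ {2}) = ∅, so x is NOT a limit point.
  x = 3: open {1, 3, 4} ∋ x has {1, 3, 4} ∩ (A ∖ {3}) = ∅, so x is NOT a limit point.
  x = 4: opens ∋ x are {1, 3, 4}, {1, 2, 3, 4}; each meets A ∖ {4}, so x IS a limit point.
Collecting: A' = {4}.


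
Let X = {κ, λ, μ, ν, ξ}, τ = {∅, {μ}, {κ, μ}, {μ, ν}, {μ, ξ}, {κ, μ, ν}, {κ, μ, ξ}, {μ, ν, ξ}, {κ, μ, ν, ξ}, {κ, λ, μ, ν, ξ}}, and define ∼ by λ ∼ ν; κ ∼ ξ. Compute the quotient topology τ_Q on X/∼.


X/∼ = {[κ=ξ], [λ=ν], [μ]}; |τ_Q| = 4.

Equivalence classes: [κ=ξ], [λ=ν], [μ].
Quotient map π: X → X/∼ sends κ ↦ [κ=ξ], λ ↦ [λ=ν], μ ↦ [μ], ν ↦ [λ=ν], ξ ↦ [κ=ξ].
For each subset V ⊆ X/∼, compute π^{-1}(V) ⊆ X and check whether π^{-1}(V) ∈ τ. V is open in τ_Q iff π^{-1}(V) ∈ τ.
  V = {}: π^{-1}(V) = ∅ ∈ τ ✓.
  V = {[κ=ξ]}: π^{-1}(V) = {κ, ξ} ∉ τ ✗.
  V = {[λ=ν]}: π^{-1}(V) = {λ, ν} ∉ τ ✗.
  V = {[κ=ξ], [λ=ν]}: π^{-1}(V) = {κ, λ, ν, ξ} ∉ τ ✗.
  V = {[μ]}: π^{-1}(V) = {μ} ∈ τ ✓.
  V = {[κ=ξ], [μ]}: π^{-1}(V) = {κ, μ, ξ} ∈ τ ✓.
  V = {[λ=ν], [μ]}: π^{-1}(V) = {λ, μ, ν} ∉ τ ✗.
  V = {[κ=ξ], [λ=ν], [μ]}: π^{-1}(V) = {κ, λ, μ, ν, ξ} ∈ τ ✓.
Open sets in the quotient: τ_Q = {{}, {[μ]}, {[κ=ξ], [μ]}, {[κ=ξ], [λ=ν], [μ]}} (4 elements).


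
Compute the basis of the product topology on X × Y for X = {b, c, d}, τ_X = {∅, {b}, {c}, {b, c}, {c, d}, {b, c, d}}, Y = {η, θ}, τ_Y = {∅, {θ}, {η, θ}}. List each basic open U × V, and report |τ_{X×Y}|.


Basis B = {∅ × ∅, {b} × {θ}, {c} × {θ}, {b} × {η, θ}, {b, c} × {θ}, {c} × {η, θ}, {c, d} × {θ}, {b, c, d} × {θ}, {b, c} × {η, θ}, {c, d} × {η, θ}, {b, c, d} × {η, θ}}; |τ_{X×Y}| = 18.

Enumerate products U × V with U ∈ τ_X, V ∈ τ_Y (deduplicated):
  ∅ × ∅ = {} (∅)
  {b} × {θ} = {(b,θ)}
  {c} × {θ} = {(c,θ)}
  {b} × {η, θ} = {(b,η), (b,θ)}
  {b, c} × {θ} = {(b,θ), (c,θ)}
  {c} × {η, θ} = {(c,η), (c,θ)}
  {c, d} × {θ} = {(c,θ), (d,θ)}
  {b, c, d} × {θ} = {(b,θ), (c,θ), (d,θ)}
  {b, c} × {η, θ} = {(b,η), (b,θ), (c,η), (c,θ)}
  {c, d} × {η, θ} = {(c,η), (c,θ), (d,η), (d,θ)}
  {b, c, d} × {η, θ} = {(b,η), (b,θ), (c,η), (c,θ), (d,η), (d,θ)}
These 11 distinct sets form the basis B.
Close under arbitrary unions to get τ_{X×Y}; counting gives |τ_{X×Y}| = 18.


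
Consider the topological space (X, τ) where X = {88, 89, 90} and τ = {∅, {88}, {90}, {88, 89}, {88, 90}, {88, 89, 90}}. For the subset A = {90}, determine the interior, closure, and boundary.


int(A) = {90}, cl(A) = {90}, ∂A = ∅.

Closed sets in (X, τ) are complements of opens:
  closed(X, τ) = {∅, {89}, {90}, {88, 89}, {89, 90}, {88, 89, 90}}.
int(A) = ⋃ {U ∈ τ : U ⊆ A}. Opens contained in A: ∅, {90}.
Taking the union of these: int(A) = {90}.
cl(A) = ⋂ {C closed : A ⊆ C}. Closed sets containing A: {90}, {89, 90}, {88, 89, 90}.
Intersecting these: cl(A) = {90}.
∂A = cl(A) ∖ int(A) = {90} ∖ {90} = ∅.


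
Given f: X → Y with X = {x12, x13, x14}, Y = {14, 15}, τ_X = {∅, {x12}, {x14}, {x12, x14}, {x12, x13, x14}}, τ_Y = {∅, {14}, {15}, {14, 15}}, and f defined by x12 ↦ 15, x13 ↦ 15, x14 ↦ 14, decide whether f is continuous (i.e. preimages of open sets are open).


f is NOT continuous.

Compute f^{-1}(U) for each U ∈ τ_Y:
  U = ∅: f^{-1}(U) = ∅ ∈ τ_X ✓.
  U = {14}: f^{-1}(U) = {x14} ∈ τ_X ✓.
  U = {15}: f^{-1}(U) = {x12, x13} ∉ τ_X ✗.
  U = {14, 15}: f^{-1}(U) = {x12, x13, x14} ∈ τ_X ✓.
Found U = {15} with f^{-1}(U) = {x12, x13} not in τ_X. Therefore f is NOT continuous.


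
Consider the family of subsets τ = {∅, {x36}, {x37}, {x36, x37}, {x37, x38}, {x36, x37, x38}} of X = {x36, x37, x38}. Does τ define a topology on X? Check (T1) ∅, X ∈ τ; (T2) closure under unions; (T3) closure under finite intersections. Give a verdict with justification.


τ IS a topology on X.

Axiom (T1): ∅ ∈ τ? Yes; X ∈ τ? Yes.
Axiom (T2/T3): check pairwise unions and intersections of members of τ.
All pairwise intersections and unions checked — each lies in τ. Therefore τ satisfies (T1), (T2), (T3): it IS a topology on X.


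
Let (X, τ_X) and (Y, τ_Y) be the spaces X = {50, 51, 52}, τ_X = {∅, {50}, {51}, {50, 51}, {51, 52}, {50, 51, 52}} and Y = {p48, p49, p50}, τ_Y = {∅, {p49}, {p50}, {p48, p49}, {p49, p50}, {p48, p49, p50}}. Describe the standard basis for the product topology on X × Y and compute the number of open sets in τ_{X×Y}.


Basis B = {∅ × ∅, {50} × {p49}, {50} × {p50}, {51} × {p49}, {51} × {p50}, {50} × {p48, p49}, {50} × {p49, p50}, {50, 51} × {p49}, {50, 51} × {p50}, {51} × {p48, p49}, {51} × {p49, p50}, {51, 52} × {p49}, {51, 52} × {p50}, {50} × {p48, p49, p50}, {50, 51, 52} × {p49}, {50, 51, 52} × {p50}, {51} × {p48, p49, p50}, {50, 51} × {p48, p49}, {50, 51} × {p49, p50}, {51, 52} × {p48, p49}, {51, 52} × {p49, p50}, {50, 51} × {p48, p49, p50}, {50, 51, 52} × {p48, p49}, {50, 51, 52} × {p49, p50}, {51, 52} × {p48, p49, p50}, {50, 51, 52} × {p48, p49, p50}}; |τ_{X×Y}| = 108.

Enumerate products U × V with U ∈ τ_X, V ∈ τ_Y (deduplicated):
  ∅ × ∅ = {} (∅)
  {50} × {p49} = {(50,p49)}
  {50} × {p50} = {(50,p50)}
  {51} × {p49} = {(51,p49)}
  {51} × {p50} = {(51,p50)}
  {50} × {p48, p49} = {(50,p48), (50,p49)}
  {50} × {p49, p50} = {(50,p49), (50,p50)}
  {50, 51} × {p49} = {(50,p49), (51,p49)}
  {50, 51} × {p50} = {(50,p50), (51,p50)}
  {51} × {p48, p49} = {(51,p48), (51,p49)}
  {51} × {p49, p50} = {(51,p49), (51,p50)}
  {51, 52} × {p49} = {(51,p49), (52,p49)}
  {51, 52} × {p50} = {(51,p50), (52,p50)}
  {50} × {p48, p49, p50} = {(50,p48), (50,p49), (50,p50)}
  {50, 51, 52} × {p49} = {(50,p49), (51,p49), (52,p49)}
  {50, 51, 52} × {p50} = {(50,p50), (51,p50), (52,p50)}
  {51} × {p48, p49, p50} = {(51,p48), (51,p49), (51,p50)}
  {50, 51} × {p48, p49} = {(50,p48), (50,p49), (51,p48), (51,p49)}
  {50, 51} × {p49, p50} = {(50,p49), (50,p50), (51,p49), (51,p50)}
  {51, 52} × {p48, p49} = {(51,p48), (51,p49), (52,p48), (52,p49)}
  {51, 52} × {p49, p50} = {(51,p49), (51,p50), (52,p49), (52,p50)}
  {50, 51} × {p48, p49, p50} = {(50,p48), (50,p49), (50,p50), (51,p48), (51,p49), (51,p50)}
  {50, 51, 52} × {p48, p49} = {(50,p48), (50,p49), (51,p48), (51,p49), (52,p48), (52,p49)}
  {50, 51, 52} × {p49, p50} = {(50,p49), (50,p50), (51,p49), (51,p50), (52,p49), (52,p50)}
  {51, 52} × {p48, p49, p50} = {(51,p48), (51,p49), (51,p50), (52,p48), (52,p49), (52,p50)}
  {50, 51, 52} × {p48, p49, p50} = {(50,p48), (50,p49), (50,p50), (51,p48), (51,p49), (51,p50), (52,p48), (52,p49), (52,p50)}
These 26 distinct sets form the basis B.
Close under arbitrary unions to get τ_{X×Y}; counting gives |τ_{X×Y}| = 108.


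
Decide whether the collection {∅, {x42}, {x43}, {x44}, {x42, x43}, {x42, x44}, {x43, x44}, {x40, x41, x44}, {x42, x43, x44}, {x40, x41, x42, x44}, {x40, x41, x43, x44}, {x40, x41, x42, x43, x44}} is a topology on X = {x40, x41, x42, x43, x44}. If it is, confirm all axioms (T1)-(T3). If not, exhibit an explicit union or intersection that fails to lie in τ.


τ IS a topology on X.

Axiom (T1): ∅ ∈ τ? Yes; X ∈ τ? Yes.
Axiom (T2/T3): check pairwise unions and intersections of members of τ.
All pairwise intersections and unions checked — each lies in τ. Therefore τ satisfies (T1), (T2), (T3): it IS a topology on X.


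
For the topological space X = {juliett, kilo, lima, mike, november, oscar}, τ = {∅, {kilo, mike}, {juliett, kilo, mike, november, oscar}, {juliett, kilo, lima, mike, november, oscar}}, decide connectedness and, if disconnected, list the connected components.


(X, τ) is connected.

Find clopen sets (U ∈ τ with X ∖ U ∈ τ):
  U = ∅, X ∖ U = {juliett, kilo, lima, mike, november, oscar} — both open, so U is clopen.
  U = {juliett, kilo, lima, mike, november, oscar}, X ∖ U = ∅ — both open, so U is clopen.
Only trivial clopens (∅ and X) exist, so (X, τ) is connected.
Compute connected components by grouping points that agree on all clopens:
  component: {juliett, kilo, lima, mike, november, oscar}


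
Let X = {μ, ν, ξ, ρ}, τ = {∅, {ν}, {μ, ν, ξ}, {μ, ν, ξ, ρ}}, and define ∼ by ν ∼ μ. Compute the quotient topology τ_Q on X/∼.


X/∼ = {[μ=ν], [ξ], [ρ]}; |τ_Q| = 3.

Equivalence classes: [μ=ν], [ξ], [ρ].
Quotient map π: X → X/∼ sends μ ↦ [μ=ν], ν ↦ [μ=ν], ξ ↦ [ξ], ρ ↦ [ρ].
For each subset V ⊆ X/∼, compute π^{-1}(V) ⊆ X and check whether π^{-1}(V) ∈ τ. V is open in τ_Q iff π^{-1}(V) ∈ τ.
  V = {}: π^{-1}(V) = ∅ ∈ τ ✓.
  V = {[μ=ν]}: π^{-1}(V) = {μ, ν} ∉ τ ✗.
  V = {[ξ]}: π^{-1}(V) = {ξ} ∉ τ ✗.
  V = {[μ=ν], [ξ]}: π^{-1}(V) = {μ, ν, ξ} ∈ τ ✓.
  V = {[ρ]}: π^{-1}(V) = {ρ} ∉ τ ✗.
  V = {[μ=ν], [ρ]}: π^{-1}(V) = {μ, ν, ρ} ∉ τ ✗.
  V = {[ξ], [ρ]}: π^{-1}(V) = {ξ, ρ} ∉ τ ✗.
  V = {[μ=ν], [ξ], [ρ]}: π^{-1}(V) = {μ, ν, ξ, ρ} ∈ τ ✓.
Open sets in the quotient: τ_Q = {{}, {[μ=ν], [ξ]}, {[μ=ν], [ξ], [ρ]}} (3 elements).


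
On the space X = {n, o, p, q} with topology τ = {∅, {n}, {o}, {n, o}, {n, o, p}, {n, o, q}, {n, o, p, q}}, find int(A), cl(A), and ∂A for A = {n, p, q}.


int(A) = {n}, cl(A) = {n, p, q}, ∂A = {p, q}.

Closed sets in (X, τ) are complements of opens:
  closed(X, τ) = {∅, {p}, {q}, {p, q}, {n, p, q}, {o, p, q}, {n, o, p, q}}.
int(A) = ⋃ {U ∈ τ : U ⊆ A}. Opens contained in A: ∅, {n}.
Taking the union of these: int(A) = {n}.
cl(A) = ⋂ {C closed : A ⊆ C}. Closed sets containing A: {n, p, q}, {n, o, p, q}.
Intersecting these: cl(A) = {n, p, q}.
∂A = cl(A) ∖ int(A) = {n, p, q} ∖ {n} = {p, q}.


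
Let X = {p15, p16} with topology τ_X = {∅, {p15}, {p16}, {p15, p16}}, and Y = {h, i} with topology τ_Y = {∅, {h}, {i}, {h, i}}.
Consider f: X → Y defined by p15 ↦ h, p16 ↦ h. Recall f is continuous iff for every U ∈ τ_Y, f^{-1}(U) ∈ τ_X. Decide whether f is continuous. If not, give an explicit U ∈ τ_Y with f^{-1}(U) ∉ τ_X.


f IS continuous.

Compute f^{-1}(U) for each U ∈ τ_Y:
  U = ∅: f^{-1}(U) = ∅ ∈ τ_X ✓.
  U = {h}: f^{-1}(U) = {p15, p16} ∈ τ_X ✓.
  U = {i}: f^{-1}(U) = ∅ ∈ τ_X ✓.
  U = {h, i}: f^{-1}(U) = {p15, p16} ∈ τ_X ✓.
Every preimage lies in τ_X, so f IS continuous.


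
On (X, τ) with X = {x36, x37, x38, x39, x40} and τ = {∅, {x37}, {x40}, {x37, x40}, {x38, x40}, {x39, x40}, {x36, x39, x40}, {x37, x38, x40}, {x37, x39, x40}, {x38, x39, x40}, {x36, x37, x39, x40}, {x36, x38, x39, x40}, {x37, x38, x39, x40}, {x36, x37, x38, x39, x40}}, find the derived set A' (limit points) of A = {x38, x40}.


A' = {x36, x38, x39}

For each x ∈ X, list the open sets U ∈ τ with x ∈ U, then check whether U ∩ (A ∖ {x}) ≠ ∅ for every such U.
  x = x36: opens ∋ x are {x36, x39, x40}, {x36, x37, x39, x40}, {x36, x38, x39, x40}, {x36, x37, x38, x39, x40}; each meets A ∖ {x36}, so x IS a limit point.
  x = x37: open {x37} ∋ x has {x37} ∩ (A ∖ {x37}) = ∅, so x is NOT a limit point.
  x = x38: opens ∋ x are {x38, x40}, {x37, x38, x40}, {x38, x39, x40}, {x36, x38, x39, x40}, {x37, x38, x39, x40}, {x36, x37, x38, x39, x40}; each meets A ∖ {x38}, so x IS a limit point.
  x = x39: opens ∋ x are {x39, x40}, {x36, x39, x40}, {x37, x39, x40}, {x38, x39, x40}, {x36, x37, x39, x40}, {x36, x38, x39, x40}, {x37, x38, x39, x40}, {x36, x37, x38, x39, x40}; each meets A ∖ {x39}, so x IS a limit point.
  x = x40: open {x40} ∋ x has {x40} ∩ (A ∖ {x40}) = ∅, so x is NOT a limit point.
Collecting: A' = {x36, x38, x39}.


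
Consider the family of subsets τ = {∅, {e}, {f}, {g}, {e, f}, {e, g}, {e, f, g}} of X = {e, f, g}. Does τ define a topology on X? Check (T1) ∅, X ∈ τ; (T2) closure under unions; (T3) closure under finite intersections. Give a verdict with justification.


τ is NOT a topology on X.

Axiom (T1): ∅ ∈ τ? Yes; X ∈ τ? Yes.
Axiom (T2/T3): check pairwise unions and intersections of members of τ.
Counterexample for (T2): {f} ∪ {g} = {f, g} ∉ τ. Therefore τ is NOT a topology.


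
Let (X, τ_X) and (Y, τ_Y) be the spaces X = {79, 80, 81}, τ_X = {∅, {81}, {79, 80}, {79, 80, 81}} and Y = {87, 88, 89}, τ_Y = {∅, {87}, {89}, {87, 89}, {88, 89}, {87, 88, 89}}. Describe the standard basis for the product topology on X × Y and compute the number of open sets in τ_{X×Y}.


Basis B = {∅ × ∅, {81} × {87}, {81} × {89}, {79, 80} × {87}, {79, 80} × {89}, {81} × {87, 89}, {81} × {88, 89}, {79, 80, 81} × {87}, {79, 80, 81} × {89}, {81} × {87, 88, 89}, {79, 80} × {87, 89}, {79, 80} × {88, 89}, {79, 80} × {87, 88, 89}, {79, 80, 81} × {87, 89}, {79, 80, 81} × {88, 89}, {79, 80, 81} × {87, 88, 89}}; |τ_{X×Y}| = 36.

Enumerate products U × V with U ∈ τ_X, V ∈ τ_Y (deduplicated):
  ∅ × ∅ = {} (∅)
  {81} × {87} = {(81,87)}
  {81} × {89} = {(81,89)}
  {79, 80} × {87} = {(79,87), (80,87)}
  {79, 80} × {89} = {(79,89), (80,89)}
  {81} × {87, 89} = {(81,87), (81,89)}
  {81} × {88, 89} = {(81,88), (81,89)}
  {79, 80, 81} × {87} = {(79,87), (80,87), (81,87)}
  {79, 80, 81} × {89} = {(79,89), (80,89), (81,89)}
  {81} × {87, 88, 89} = {(81,87), (81,88), (81,89)}
  {79, 80} × {87, 89} = {(79,87), (79,89), (80,87), (80,89)}
  {79, 80} × {88, 89} = {(79,88), (79,89), (80,88), (80,89)}
  {79, 80} × {87, 88, 89} = {(79,87), (79,88), (79,89), (80,87), (80,88), (80,89)}
  {79, 80, 81} × {87, 89} = {(79,87), (79,89), (80,87), (80,89), (81,87), (81,89)}
  {79, 80, 81} × {88, 89} = {(79,88), (79,89), (80,88), (80,89), (81,88), (81,89)}
  {79, 80, 81} × {87, 88, 89} = {(79,87), (79,88), (79,89), (80,87), (80,88), (80,89), (81,87), (81,88), (81,89)}
These 16 distinct sets form the basis B.
Close under arbitrary unions to get τ_{X×Y}; counting gives |τ_{X×Y}| = 36.


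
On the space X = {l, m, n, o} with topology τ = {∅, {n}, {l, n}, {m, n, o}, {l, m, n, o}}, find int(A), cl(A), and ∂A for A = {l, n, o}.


int(A) = {l, n}, cl(A) = {l, m, n, o}, ∂A = {m, o}.

Closed sets in (X, τ) are complements of opens:
  closed(X, τ) = {∅, {l}, {m, o}, {l, m, o}, {l, m, n, o}}.
int(A) = ⋃ {U ∈ τ : U ⊆ A}. Opens contained in A: ∅, {n}, {l, n}.
Taking the union of these: int(A) = {l, n}.
cl(A) = ⋂ {C closed : A ⊆ C}. Closed sets containing A: {l, m, n, o}.
Intersecting these: cl(A) = {l, m, n, o}.
∂A = cl(A) ∖ int(A) = {l, m, n, o} ∖ {l, n} = {m, o}.


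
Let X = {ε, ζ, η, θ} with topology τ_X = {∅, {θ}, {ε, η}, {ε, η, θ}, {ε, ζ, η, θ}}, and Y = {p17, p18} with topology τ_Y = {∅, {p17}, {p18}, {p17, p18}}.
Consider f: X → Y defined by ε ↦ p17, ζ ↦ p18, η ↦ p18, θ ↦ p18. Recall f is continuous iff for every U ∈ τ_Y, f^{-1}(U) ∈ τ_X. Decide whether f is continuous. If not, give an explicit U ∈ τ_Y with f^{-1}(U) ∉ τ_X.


f is NOT continuous.

Compute f^{-1}(U) for each U ∈ τ_Y:
  U = ∅: f^{-1}(U) = ∅ ∈ τ_X ✓.
  U = {p17}: f^{-1}(U) = {ε} ∉ τ_X ✗.
  U = {p18}: f^{-1}(U) = {ζ, η, θ} ∉ τ_X ✗.
  U = {p17, p18}: f^{-1}(U) = {ε, ζ, η, θ} ∈ τ_X ✓.
Found U = {p17} with f^{-1}(U) = {ε} not in τ_X. Therefore f is NOT continuous.


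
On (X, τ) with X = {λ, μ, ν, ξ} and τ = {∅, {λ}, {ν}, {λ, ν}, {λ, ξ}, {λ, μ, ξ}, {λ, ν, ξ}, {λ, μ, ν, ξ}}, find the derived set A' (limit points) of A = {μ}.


A' = ∅

For each x ∈ X, list the open sets U ∈ τ with x ∈ U, then check whether U ∩ (A ∖ {x}) ≠ ∅ for every such U.
  x = λ: open {λ} ∋ x has {λ} ∩ (A ∖ {λ}) = ∅, so x is NOT a limit point.
  x = μ: open {λ, μ, ξ} ∋ x has {λ, μ, ξ} ∩ (A ∖ {μ}) = ∅, so x is NOT a limit point.
  x = ν: open {ν} ∋ x has {ν} ∩ (A ∖ {ν}) = ∅, so x is NOT a limit point.
  x = ξ: open {λ, ξ} ∋ x has {λ, ξ} ∩ (A ∖ {ξ}) = ∅, so x is NOT a limit point.
Collecting: A' = ∅.


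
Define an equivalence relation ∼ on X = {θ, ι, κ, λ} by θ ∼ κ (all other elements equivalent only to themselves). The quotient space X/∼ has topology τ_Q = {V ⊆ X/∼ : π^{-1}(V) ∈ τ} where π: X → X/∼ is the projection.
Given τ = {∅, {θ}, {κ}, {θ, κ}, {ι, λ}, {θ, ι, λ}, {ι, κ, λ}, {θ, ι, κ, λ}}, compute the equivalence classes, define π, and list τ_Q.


X/∼ = {[θ=κ], [ι], [λ]}; |τ_Q| = 4.

Equivalence classes: [θ=κ], [ι], [λ].
Quotient map π: X → X/∼ sends θ ↦ [θ=κ], ι ↦ [ι], κ ↦ [θ=κ], λ ↦ [λ].
For each subset V ⊆ X/∼, compute π^{-1}(V) ⊆ X and check whether π^{-1}(V) ∈ τ. V is open in τ_Q iff π^{-1}(V) ∈ τ.
  V = {}: π^{-1}(V) = ∅ ∈ τ ✓.
  V = {[θ=κ]}: π^{-1}(V) = {θ, κ} ∈ τ ✓.
  V = {[ι]}: π^{-1}(V) = {ι} ∉ τ ✗.
  V = {[θ=κ], [ι]}: π^{-1}(V) = {θ, ι, κ} ∉ τ ✗.
  V = {[λ]}: π^{-1}(V) = {λ} ∉ τ ✗.
  V = {[θ=κ], [λ]}: π^{-1}(V) = {θ, κ, λ} ∉ τ ✗.
  V = {[ι], [λ]}: π^{-1}(V) = {ι, λ} ∈ τ ✓.
  V = {[θ=κ], [ι], [λ]}: π^{-1}(V) = {θ, ι, κ, λ} ∈ τ ✓.
Open sets in the quotient: τ_Q = {{}, {[θ=κ]}, {[ι], [λ]}, {[θ=κ], [ι], [λ]}} (4 elements).


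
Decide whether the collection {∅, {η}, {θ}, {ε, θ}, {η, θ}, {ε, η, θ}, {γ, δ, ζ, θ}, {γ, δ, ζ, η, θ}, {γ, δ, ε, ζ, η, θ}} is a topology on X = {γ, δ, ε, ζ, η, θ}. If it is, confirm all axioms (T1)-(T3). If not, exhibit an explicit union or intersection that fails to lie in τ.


τ is NOT a topology on X.

Axiom (T1): ∅ ∈ τ? Yes; X ∈ τ? Yes.
Axiom (T2/T3): check pairwise unions and intersections of members of τ.
Counterexample for (T2): {ε, θ} ∪ {γ, δ, ζ, θ} = {γ, δ, ε, ζ, θ} ∉ τ. Therefore τ is NOT a topology.


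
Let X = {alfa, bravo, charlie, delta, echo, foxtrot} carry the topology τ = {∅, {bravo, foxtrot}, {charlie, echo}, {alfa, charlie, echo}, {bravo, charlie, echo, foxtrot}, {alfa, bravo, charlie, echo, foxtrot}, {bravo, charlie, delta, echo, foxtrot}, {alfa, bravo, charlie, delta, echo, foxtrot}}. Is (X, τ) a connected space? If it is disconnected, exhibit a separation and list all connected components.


(X, τ) is connected.

Find clopen sets (U ∈ τ with X ∖ U ∈ τ):
  U = ∅, X ∖ U = {alfa, bravo, charlie, delta, echo, foxtrot} — both open, so U is clopen.
  U = {alfa, bravo, charlie, delta, echo, foxtrot}, X ∖ U = ∅ — both open, so U is clopen.
Only trivial clopens (∅ and X) exist, so (X, τ) is connected.
Compute connected components by grouping points that agree on all clopens:
  component: {alfa, bravo, charlie, delta, echo, foxtrot}


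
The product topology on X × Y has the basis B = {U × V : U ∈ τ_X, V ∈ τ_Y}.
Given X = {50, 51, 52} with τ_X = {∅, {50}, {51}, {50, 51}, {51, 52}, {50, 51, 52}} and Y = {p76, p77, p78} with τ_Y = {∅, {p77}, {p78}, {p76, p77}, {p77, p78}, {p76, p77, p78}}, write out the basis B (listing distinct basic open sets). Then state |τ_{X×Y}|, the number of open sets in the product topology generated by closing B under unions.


Basis B = {∅ × ∅, {50} × {p77}, {50} × {p78}, {51} × {p77}, {51} × {p78}, {50} × {p76, p77}, {50} × {p77, p78}, {50, 51} × {p77}, {50, 51} × {p78}, {51} × {p76, p77}, {51} × {p77, p78}, {51, 52} × {p77}, {51, 52} × {p78}, {50} × {p76, p77, p78}, {50, 51, 52} × {p77}, {50, 51, 52} × {p78}, {51} × {p76, p77, p78}, {50, 51} × {p76, p77}, {50, 51} × {p77, p78}, {51, 52} × {p76, p77}, {51, 52} × {p77, p78}, {50, 51} × {p76, p77, p78}, {50, 51, 52} × {p76, p77}, {50, 51, 52} × {p77, p78}, {51, 52} × {p76, p77, p78}, {50, 51, 52} × {p76, p77, p78}}; |τ_{X×Y}| = 108.

Enumerate products U × V with U ∈ τ_X, V ∈ τ_Y (deduplicated):
  ∅ × ∅ = {} (∅)
  {50} × {p77} = {(50,p77)}
  {50} × {p78} = {(50,p78)}
  {51} × {p77} = {(51,p77)}
  {51} × {p78} = {(51,p78)}
  {50} × {p76, p77} = {(50,p76), (50,p77)}
  {50} × {p77, p78} = {(50,p77), (50,p78)}
  {50, 51} × {p77} = {(50,p77), (51,p77)}
  {50, 51} × {p78} = {(50,p78), (51,p78)}
  {51} × {p76, p77} = {(51,p76), (51,p77)}
  {51} × {p77, p78} = {(51,p77), (51,p78)}
  {51, 52} × {p77} = {(51,p77), (52,p77)}
  {51, 52} × {p78} = {(51,p78), (52,p78)}
  {50} × {p76, p77, p78} = {(50,p76), (50,p77), (50,p78)}
  {50, 51, 52} × {p77} = {(50,p77), (51,p77), (52,p77)}
  {50, 51, 52} × {p78} = {(50,p78), (51,p78), (52,p78)}
  {51} × {p76, p77, p78} = {(51,p76), (51,p77), (51,p78)}
  {50, 51} × {p76, p77} = {(50,p76), (50,p77), (51,p76), (51,p77)}
  {50, 51} × {p77, p78} = {(50,p77), (50,p78), (51,p77), (51,p78)}
  {51, 52} × {p76, p77} = {(51,p76), (51,p77), (52,p76), (52,p77)}
  {51, 52} × {p77, p78} = {(51,p77), (51,p78), (52,p77), (52,p78)}
  {50, 51} × {p76, p77, p78} = {(50,p76), (50,p77), (50,p78), (51,p76), (51,p77), (51,p78)}
  {50, 51, 52} × {p76, p77} = {(50,p76), (50,p77), (51,p76), (51,p77), (52,p76), (52,p77)}
  {50, 51, 52} × {p77, p78} = {(50,p77), (50,p78), (51,p77), (51,p78), (52,p77), (52,p78)}
  {51, 52} × {p76, p77, p78} = {(51,p76), (51,p77), (51,p78), (52,p76), (52,p77), (52,p78)}
  {50, 51, 52} × {p76, p77, p78} = {(50,p76), (50,p77), (50,p78), (51,p76), (51,p77), (51,p78), (52,p76), (52,p77), (52,p78)}
These 26 distinct sets form the basis B.
Close under arbitrary unions to get τ_{X×Y}; counting gives |τ_{X×Y}| = 108.
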